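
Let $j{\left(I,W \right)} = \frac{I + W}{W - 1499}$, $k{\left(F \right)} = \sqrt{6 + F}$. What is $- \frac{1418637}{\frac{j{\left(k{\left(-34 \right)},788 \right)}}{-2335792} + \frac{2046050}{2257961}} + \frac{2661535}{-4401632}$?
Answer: $\frac{- 6009642230135 \sqrt{7} + 11707802534165613893829003734 i}{4401632 \left(- 1698987726915434 i + 2257961 \sqrt{7}\right)} \approx -1.5656 \cdot 10^{6} + 0.0055049 i$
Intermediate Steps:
$j{\left(I,W \right)} = \frac{I + W}{-1499 + W}$
$- \frac{1418637}{\frac{j{\left(k{\left(-34 \right)},788 \right)}}{-2335792} + \frac{2046050}{2257961}} + \frac{2661535}{-4401632} = - \frac{1418637}{\frac{\frac{1}{-1499 + 788} \left(\sqrt{6 - 34} + 788\right)}{-2335792} + \frac{2046050}{2257961}} + \frac{2661535}{-4401632} = - \frac{1418637}{\frac{\sqrt{-28} + 788}{-711} \left(- \frac{1}{2335792}\right) + 2046050 \cdot \frac{1}{2257961}} + 2661535 \left(- \frac{1}{4401632}\right) = - \frac{1418637}{- \frac{2 i \sqrt{7} + 788}{711} \left(- \frac{1}{2335792}\right) + \frac{2046050}{2257961}} - \frac{2661535}{4401632} = - \frac{1418637}{- \frac{788 + 2 i \sqrt{7}}{711} \left(- \frac{1}{2335792}\right) + \frac{2046050}{2257961}} - \frac{2661535}{4401632} = - \frac{1418637}{\left(- \frac{788}{711} - \frac{2 i \sqrt{7}}{711}\right) \left(- \frac{1}{2335792}\right) + \frac{2046050}{2257961}} - \frac{2661535}{4401632} = - \frac{1418637}{\left(\frac{197}{415187028} + \frac{i \sqrt{7}}{830374056}\right) + \frac{2046050}{2257961}} - \frac{2661535}{4401632} = - \frac{1418637}{\frac{849493863457717}{937476116929908} + \frac{i \sqrt{7}}{830374056}} - \frac{2661535}{4401632} = - \frac{2661535}{4401632} - \frac{1418637}{\frac{849493863457717}{937476116929908} + \frac{i \sqrt{7}}{830374056}}$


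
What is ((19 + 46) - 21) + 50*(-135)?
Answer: -6706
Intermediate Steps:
((19 + 46) - 21) + 50*(-135) = (65 - 21) - 6750 = 44 - 6750 = -6706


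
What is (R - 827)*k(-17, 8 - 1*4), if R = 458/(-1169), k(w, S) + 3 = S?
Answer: -967221/1169 ≈ -827.39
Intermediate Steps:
k(w, S) = -3 + S
R = -458/1169 (R = 458*(-1/1169) = -458/1169 ≈ -0.39179)
(R - 827)*k(-17, 8 - 1*4) = (-458/1169 - 827)*(-3 + (8 - 1*4)) = -967221*(-3 + (8 - 4))/1169 = -967221*(-3 + 4)/1169 = -967221/1169*1 = -967221/1169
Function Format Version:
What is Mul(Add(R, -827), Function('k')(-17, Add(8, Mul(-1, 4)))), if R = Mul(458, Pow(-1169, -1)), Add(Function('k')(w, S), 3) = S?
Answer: Rational(-967221, 1169) ≈ -827.39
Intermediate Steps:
Function('k')(w, S) = Add(-3, S)
R = Rational(-458, 1169) (R = Mul(458, Rational(-1, 1169)) = Rational(-458, 1169) ≈ -0.39179)
Mul(Add(R, -827), Function('k')(-17, Add(8, Mul(-1, 4)))) = Mul(Add(Rational(-458, 1169), -827), Add(-3, Add(8, Mul(-1, 4)))) = Mul(Rational(-967221, 1169), Add(-3, Add(8, -4))) = Mul(Rational(-967221, 1169), Add(-3, 4)) = Mul(Rational(-967221, 1169), 1) = Rational(-967221, 1169)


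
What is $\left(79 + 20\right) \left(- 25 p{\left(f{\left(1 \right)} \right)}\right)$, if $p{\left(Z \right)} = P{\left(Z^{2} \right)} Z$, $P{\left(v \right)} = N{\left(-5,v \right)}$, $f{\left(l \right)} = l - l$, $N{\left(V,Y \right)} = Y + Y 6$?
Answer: $0$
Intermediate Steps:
$N{\left(V,Y \right)} = 7 Y$ ($N{\left(V,Y \right)} = Y + 6 Y = 7 Y$)
$f{\left(l \right)} = 0$
$P{\left(v \right)} = 7 v$
$p{\left(Z \right)} = 7 Z^{3}$ ($p{\left(Z \right)} = 7 Z^{2} Z = 7 Z^{3}$)
$\left(79 + 20\right) \left(- 25 p{\left(f{\left(1 \right)} \right)}\right) = \left(79 + 20\right) \left(- 25 \cdot 7 \cdot 0^{3}\right) = 99 \left(- 25 \cdot 7 \cdot 0\right) = 99 \left(\left(-25\right) 0\right) = 99 \cdot 0 = 0$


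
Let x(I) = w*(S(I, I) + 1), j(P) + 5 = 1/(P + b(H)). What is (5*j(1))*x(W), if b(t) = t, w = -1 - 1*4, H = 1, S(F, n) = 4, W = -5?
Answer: 1125/2 ≈ 562.50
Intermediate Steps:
w = -5 (w = -1 - 4 = -5)
j(P) = -5 + 1/(1 + P) (j(P) = -5 + 1/(P + 1) = -5 + 1/(1 + P))
x(I) = -25 (x(I) = -5*(4 + 1) = -5*5 = -25)
(5*j(1))*x(W) = (5*((-4 - 5*1)/(1 + 1)))*(-25) = (5*((-4 - 5)/2))*(-25) = (5*((½)*(-9)))*(-25) = (5*(-9/2))*(-25) = -45/2*(-25) = 1125/2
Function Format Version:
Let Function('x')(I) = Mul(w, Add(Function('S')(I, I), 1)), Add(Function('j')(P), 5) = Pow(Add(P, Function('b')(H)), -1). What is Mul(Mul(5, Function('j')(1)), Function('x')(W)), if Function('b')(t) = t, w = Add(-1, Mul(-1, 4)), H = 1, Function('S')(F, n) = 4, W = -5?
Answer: Rational(1125, 2) ≈ 562.50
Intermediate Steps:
w = -5 (w = Add(-1, -4) = -5)
Function('j')(P) = Add(-5, Pow(Add(1, P), -1)) (Function('j')(P) = Add(-5, Pow(Add(P, 1), -1)) = Add(-5, Pow(Add(1, P), -1)))
Function('x')(I) = -25 (Function('x')(I) = Mul(-5, Add(4, 1)) = Mul(-5, 5) = -25)
Mul(Mul(5, Function('j')(1)), Function('x')(W)) = Mul(Mul(5, Mul(Pow(Add(1, 1), -1), Add(-4, Mul(-5, 1)))), -25) = Mul(Mul(5, Mul(Pow(2, -1), Add(-4, -5))), -25) = Mul(Mul(5, Mul(Rational(1, 2), -9)), -25) = Mul(Mul(5, Rational(-9, 2)), -25) = Mul(Rational(-45, 2), -25) = Rational(1125, 2)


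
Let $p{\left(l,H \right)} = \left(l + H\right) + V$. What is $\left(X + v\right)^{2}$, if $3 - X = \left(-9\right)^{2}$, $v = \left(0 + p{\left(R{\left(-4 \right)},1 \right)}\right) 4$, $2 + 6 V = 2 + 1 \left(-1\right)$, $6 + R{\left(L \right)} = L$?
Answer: $\frac{118336}{9} \approx 13148.0$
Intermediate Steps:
$R{\left(L \right)} = -6 + L$
$V = - \frac{1}{6}$ ($V = - \frac{1}{3} + \frac{2 + 1 \left(-1\right)}{6} = - \frac{1}{3} + \frac{2 - 1}{6} = - \frac{1}{3} + \frac{1}{6} \cdot 1 = - \frac{1}{3} + \frac{1}{6} = - \frac{1}{6} \approx -0.16667$)
$p{\left(l,H \right)} = - \frac{1}{6} + H + l$ ($p{\left(l,H \right)} = \left(l + H\right) - \frac{1}{6} = \left(H + l\right) - \frac{1}{6} = - \frac{1}{6} + H + l$)
$v = - \frac{110}{3}$ ($v = \left(0 - \frac{55}{6}\right) 4 = \left(- \frac{55}{6}\right) 4 = - \frac{110}{3} \approx -36.667$)
$X = -78$ ($X = 3 - \left(-9\right)^{2} = 3 - 81 = -78$)
$\left(X + v\right)^{2} = \left(-78 - \frac{110}{3}\right)^{2} = \left(- \frac{344}{3}\right)^{2} = \frac{118336}{9}$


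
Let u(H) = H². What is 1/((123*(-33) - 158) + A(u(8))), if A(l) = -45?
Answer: -1/4262 ≈ -0.00023463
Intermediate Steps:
1/((123*(-33) - 158) + A(u(8))) = 1/((123*(-33) - 158) - 45) = 1/((-4059 - 158) - 45) = 1/(-4217 - 45) = 1/(-4262) = -1/4262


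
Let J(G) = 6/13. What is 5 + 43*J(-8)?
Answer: 323/13 ≈ 24.846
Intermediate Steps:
J(G) = 6/13 (J(G) = 6*(1/13) = 6/13)
5 + 43*J(-8) = 5 + 43*(6/13) = 5 + 258/13 = 323/13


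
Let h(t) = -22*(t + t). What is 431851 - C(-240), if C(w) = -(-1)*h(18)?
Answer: 432643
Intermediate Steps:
h(t) = -44*t
C(w) = -792 (C(w) = -(-1)*(-44*18) = -(-1)*(-792) = -1*792 = -792)
431851 - C(-240) = 431851 - 1*(-792) = 431851 + 792 = 432643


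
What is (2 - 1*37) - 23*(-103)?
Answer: 2334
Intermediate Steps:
(2 - 1*37) - 23*(-103) = (2 - 37) + 2369 = -35 + 2369 = 2334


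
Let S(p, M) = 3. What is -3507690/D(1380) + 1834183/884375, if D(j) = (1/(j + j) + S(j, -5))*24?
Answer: -356727845661827/7323509375 ≈ -48710.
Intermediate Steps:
D(j) = 72 + 12/j (D(j) = (1/(j + j) + 3)*24 = (1/(2*j) + 3)*24 = (3 + 1/(2*j))*24 = 72 + 12/j)
-3507690/D(1380) + 1834183/884375 = -3507690/(72 + 12/1380) + 1834183/884375 = -3507690/(72 + 12*(1/1380)) + 1834183*(1/884375) = -3507690/(72 + 1/115) + 1834183/884375 = -3507690/8281/115 + 1834183/884375 = -3507690*115/8281 + 1834183/884375 = -403384350/8281 + 1834183/884375 = -356727845661827/7323509375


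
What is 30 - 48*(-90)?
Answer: 4350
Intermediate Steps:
30 - 48*(-90) = 30 + 4320 = 4350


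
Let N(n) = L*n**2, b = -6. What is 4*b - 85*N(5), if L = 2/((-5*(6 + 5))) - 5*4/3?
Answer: 469258/33 ≈ 14220.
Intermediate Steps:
L = -1106/165 (L = 2/((-5*11)) - 20*1/3 = 2/(-55) - 20/3 = 2*(-1/55) - 20/3 = -2/55 - 20/3 = -1106/165 ≈ -6.7030)
N(n) = -1106*n**2/165
4*b - 85*N(5) = 4*(-6) - (-18802)*5**2/33 = -24 - (-18802)*25/33 = -24 - 85*(-5530/33) = -24 + 470050/33 = 469258/33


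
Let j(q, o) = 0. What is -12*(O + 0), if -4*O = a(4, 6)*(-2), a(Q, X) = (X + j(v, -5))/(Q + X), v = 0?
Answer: -18/5 ≈ -3.6000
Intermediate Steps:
a(Q, X) = X/(Q + X) (a(Q, X) = (X + 0)/(Q + X) = X/(Q + X))
O = 3/10 (O = -6/(4 + 6)*(-2)/4 = -6/10*(-2)/4 = -6*(⅒)*(-2)/4 = -3*(-2)/20 = -¼*(-6/5) = 3/10 ≈ 0.30000)
-12*(O + 0) = -12*(3/10 + 0) = -12*3/10 = -18/5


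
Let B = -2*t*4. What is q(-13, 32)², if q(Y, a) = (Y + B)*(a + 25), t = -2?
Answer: 29241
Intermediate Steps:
B = 16 (B = -2*(-2)*4 = 4*4 = 16)
q(Y, a) = (16 + Y)*(25 + a) (q(Y, a) = (Y + 16)*(a + 25) = (16 + Y)*(25 + a))
q(-13, 32)² = (400 + 16*32 + 25*(-13) - 13*32)² = (400 + 512 - 325 - 416)² = 171² = 29241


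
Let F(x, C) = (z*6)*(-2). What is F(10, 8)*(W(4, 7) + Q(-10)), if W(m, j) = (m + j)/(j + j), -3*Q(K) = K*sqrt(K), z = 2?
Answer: -132/7 - 80*I*sqrt(10) ≈ -18.857 - 252.98*I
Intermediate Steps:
F(x, C) = -24 (F(x, C) = (2*6)*(-2) = 12*(-2) = -24)
Q(K) = -K**(3/2)/3 (Q(K) = -K*sqrt(K)/3 = -K**(3/2)/3)
W(m, j) = (j + m)/(2*j) (W(m, j) = (j + m)/((2*j)) = (j + m)*(1/(2*j)) = (j + m)/(2*j))
F(10, 8)*(W(4, 7) + Q(-10)) = -24*((1/2)*(7 + 4)/7 - (-10)*I*sqrt(10)/3) = -24*((1/2)*(1/7)*11 - (-10)*I*sqrt(10)/3) = -24*(11/14 + 10*I*sqrt(10)/3) = -132/7 - 80*I*sqrt(10)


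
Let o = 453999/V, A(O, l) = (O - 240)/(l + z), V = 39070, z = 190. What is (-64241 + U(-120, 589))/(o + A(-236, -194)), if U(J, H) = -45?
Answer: -2511654020/5103329 ≈ -492.16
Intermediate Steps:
A(O, l) = (-240 + O)/(190 + l) (A(O, l) = (O - 240)/(l + 190) = (-240 + O)/(190 + l))
o = 453999/39070 ≈ 11.620
(-64241 + U(-120, 589))/(o + A(-236, -194)) = (-64241 - 45)/(453999/39070 + (-240 - 236)/(190 - 194)) = -64286/(453999/39070 - 476/(-4)) = -64286/(453999/39070 - 1/4*(-476)) = -64286/(453999/39070 + 119) = -64286/5103329/39070 = -64286*39070/5103329 = -2511654020/5103329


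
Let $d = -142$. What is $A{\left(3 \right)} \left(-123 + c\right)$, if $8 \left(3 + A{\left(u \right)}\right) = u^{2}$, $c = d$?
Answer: $\frac{3975}{8} \approx 496.88$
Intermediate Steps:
$c = -142$
$A{\left(u \right)} = -3 + \frac{u^{2}}{8}$
$A{\left(3 \right)} \left(-123 + c\right) = \left(-3 + \frac{3^{2}}{8}\right) \left(-123 - 142\right) = \left(-3 + \frac{1}{8} \cdot 9\right) \left(-265\right) = \left(-3 + \frac{9}{8}\right) \left(-265\right) = \left(- \frac{15}{8}\right) \left(-265\right) = \frac{3975}{8}$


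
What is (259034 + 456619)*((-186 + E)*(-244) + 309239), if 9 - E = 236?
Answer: 293425602183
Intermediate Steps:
E = -227 (E = 9 - 1*236 = 9 - 236 = -227)
(259034 + 456619)*((-186 + E)*(-244) + 309239) = (259034 + 456619)*((-186 - 227)*(-244) + 309239) = 715653*(-413*(-244) + 309239) = 715653*(100772 + 309239) = 715653*410011 = 293425602183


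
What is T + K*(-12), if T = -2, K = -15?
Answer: 178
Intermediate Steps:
T + K*(-12) = -2 - 15*(-12) = -2 + 180 = 178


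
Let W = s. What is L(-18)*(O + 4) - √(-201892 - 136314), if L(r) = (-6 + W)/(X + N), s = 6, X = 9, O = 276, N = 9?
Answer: -I*√338206 ≈ -581.55*I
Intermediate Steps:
W = 6
L(r) = 0 (L(r) = (-6 + 6)/(9 + 9) = 0/18 = 0*(1/18) = 0)
L(-18)*(O + 4) - √(-201892 - 136314) = 0*(276 + 4) - √(-201892 - 136314) = 0*280 - √(-338206) = 0 - I*√338206 = -I*√338206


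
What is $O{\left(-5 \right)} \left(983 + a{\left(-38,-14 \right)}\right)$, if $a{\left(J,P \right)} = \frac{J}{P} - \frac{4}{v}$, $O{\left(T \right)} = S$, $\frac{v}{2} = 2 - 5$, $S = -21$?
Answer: $-20714$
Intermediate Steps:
$v = -6$ ($v = 2 \left(2 - 5\right) = 2 \left(-3\right) = -6$)
$O{\left(T \right)} = -21$
$a{\left(J,P \right)} = \frac{2}{3} + \frac{J}{P}$ ($a{\left(J,P \right)} = \frac{J}{P} - \frac{4}{-6} = \frac{J}{P} - - \frac{2}{3} = \frac{J}{P} + \frac{2}{3} = \frac{2}{3} + \frac{J}{P}$)
$O{\left(-5 \right)} \left(983 + a{\left(-38,-14 \right)}\right) = - 21 \left(983 - \left(- \frac{2}{3} + \frac{38}{-14}\right)\right) = - 21 \left(983 + \left(\frac{2}{3} - - \frac{19}{7}\right)\right) = - 21 \left(983 + \left(\frac{2}{3} + \frac{19}{7}\right)\right) = - 21 \left(983 + \frac{71}{21}\right) = \left(-21\right) \frac{20714}{21} = -20714$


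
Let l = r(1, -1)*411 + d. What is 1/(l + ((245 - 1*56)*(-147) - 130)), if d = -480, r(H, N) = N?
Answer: -1/28804 ≈ -3.4717e-5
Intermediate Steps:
l = -891 (l = -1*411 - 480 = -411 - 480 = -891)
1/(l + ((245 - 1*56)*(-147) - 130)) = 1/(-891 + ((245 - 1*56)*(-147) - 130)) = 1/(-891 + ((245 - 56)*(-147) - 130)) = 1/(-891 + (189*(-147) - 130)) = 1/(-891 + (-27783 - 130)) = 1/(-891 - 27913) = 1/(-28804) = -1/28804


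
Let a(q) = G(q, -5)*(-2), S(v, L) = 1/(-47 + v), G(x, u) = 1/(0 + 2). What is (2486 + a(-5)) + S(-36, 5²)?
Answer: 206254/83 ≈ 2485.0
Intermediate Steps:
G(x, u) = ½ (G(x, u) = 1/2 = ½)
a(q) = -1 (a(q) = (½)*(-2) = -1)
(2486 + a(-5)) + S(-36, 5²) = (2486 - 1) + 1/(-47 - 36) = 2485 + 1/(-83) = 2485 - 1/83 = 206254/83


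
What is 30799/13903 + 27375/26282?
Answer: 1190053943/365398646 ≈ 3.2569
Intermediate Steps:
30799/13903 + 27375/26282 = 1190053943/365398646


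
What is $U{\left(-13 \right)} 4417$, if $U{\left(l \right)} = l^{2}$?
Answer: $746473$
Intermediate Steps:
$U{\left(-13 \right)} 4417 = \left(-13\right)^{2} \cdot 4417 = 169 \cdot 4417 = 746473$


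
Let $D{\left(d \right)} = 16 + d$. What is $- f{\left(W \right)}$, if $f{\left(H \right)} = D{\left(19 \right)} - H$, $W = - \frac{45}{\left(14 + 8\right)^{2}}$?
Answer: $- \frac{16985}{484} \approx -35.093$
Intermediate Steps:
$W = - \frac{45}{484}$ ($W = - \frac{45}{22^{2}} = - \frac{45}{484} \approx -0.092975$)
$f{\left(H \right)} = 35 - H$ ($f{\left(H \right)} = \left(16 + 19\right) - H = 35 - H$)
$- f{\left(W \right)} = - (35 - - \frac{45}{484}) = - (35 + \frac{45}{484}) = \left(-1\right) \frac{16985}{484} = - \frac{16985}{484}$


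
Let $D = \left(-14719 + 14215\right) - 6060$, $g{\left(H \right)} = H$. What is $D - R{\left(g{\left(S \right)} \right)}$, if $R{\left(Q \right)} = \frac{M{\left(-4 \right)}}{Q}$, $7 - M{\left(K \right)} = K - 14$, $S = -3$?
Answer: $- \frac{19667}{3} \approx -6555.7$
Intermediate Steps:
$M{\left(K \right)} = 21 - K$ ($M{\left(K \right)} = 7 - \left(K - 14\right) = 7 - \left(-14 + K\right) = 21 - K$)
$D = -6564$ ($D = -504 - 6060 = -6564$)
$R{\left(Q \right)} = \frac{25}{Q}$ ($R{\left(Q \right)} = \frac{21 - -4}{Q} = \frac{21 + 4}{Q} = \frac{25}{Q}$)
$D - R{\left(g{\left(S \right)} \right)} = -6564 - \frac{25}{-3} = -6564 - 25 \left(- \frac{1}{3}\right) = -6564 - - \frac{25}{3} = -6564 + \frac{25}{3} = - \frac{19667}{3}$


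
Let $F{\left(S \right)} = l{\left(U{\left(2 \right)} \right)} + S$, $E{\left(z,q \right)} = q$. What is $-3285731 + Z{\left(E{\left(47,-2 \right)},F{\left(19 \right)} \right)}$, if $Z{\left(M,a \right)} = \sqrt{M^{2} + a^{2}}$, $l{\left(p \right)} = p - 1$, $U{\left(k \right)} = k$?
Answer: $-3285731 + 2 \sqrt{101} \approx -3.2857 \cdot 10^{6}$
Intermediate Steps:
$l{\left(p \right)} = -1 + p$
$F{\left(S \right)} = 1 + S$ ($F{\left(S \right)} = \left(-1 + 2\right) + S = 1 + S$)
$-3285731 + Z{\left(E{\left(47,-2 \right)},F{\left(19 \right)} \right)} = -3285731 + \sqrt{\left(-2\right)^{2} + \left(1 + 19\right)^{2}} = -3285731 + \sqrt{4 + 20^{2}} = -3285731 + \sqrt{4 + 400} = -3285731 + \sqrt{404} = -3285731 + 2 \sqrt{101}$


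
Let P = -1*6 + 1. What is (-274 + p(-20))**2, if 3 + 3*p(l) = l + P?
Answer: 722500/9 ≈ 80278.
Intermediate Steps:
P = -5 (P = -6 + 1 = -5)
p(l) = -8/3 + l/3 (p(l) = -1 + (l - 5)/3 = -1 + (-5 + l)/3 = -1 + (-5/3 + l/3) = -8/3 + l/3)
(-274 + p(-20))**2 = (-274 + (-8/3 + (1/3)*(-20)))**2 = (-274 + (-8/3 - 20/3))**2 = (-274 - 28/3)**2 = (-850/3)**2 = 722500/9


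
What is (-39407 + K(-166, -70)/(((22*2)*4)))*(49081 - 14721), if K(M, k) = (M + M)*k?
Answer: -14844361820/11 ≈ -1.3495e+9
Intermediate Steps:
K(M, k) = 2*M*k (K(M, k) = (2*M)*k = 2*M*k)
(-39407 + K(-166, -70)/(((22*2)*4)))*(49081 - 14721) = (-39407 + (2*(-166)*(-70))/(((22*2)*4)))*(49081 - 14721) = (-39407 + 23240/((44*4)))*34360 = (-39407 + 23240/176)*34360 = (-39407 + 23240*(1/176))*34360 = (-39407 + 2905/22)*34360 = -864049/22*34360 = -14844361820/11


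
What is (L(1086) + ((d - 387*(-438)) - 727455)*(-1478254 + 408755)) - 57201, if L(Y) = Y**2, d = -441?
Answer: 597198668805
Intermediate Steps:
(L(1086) + ((d - 387*(-438)) - 727455)*(-1478254 + 408755)) - 57201 = (1086**2 + ((-441 - 387*(-438)) - 727455)*(-1478254 + 408755)) - 57201 = (1179396 + ((-441 + 169506) - 727455)*(-1069499)) - 57201 = (1179396 + (169065 - 727455)*(-1069499)) - 57201 = (1179396 - 558390*(-1069499)) - 57201 = (1179396 + 597197546610) - 57201 = 597198726006 - 57201 = 597198668805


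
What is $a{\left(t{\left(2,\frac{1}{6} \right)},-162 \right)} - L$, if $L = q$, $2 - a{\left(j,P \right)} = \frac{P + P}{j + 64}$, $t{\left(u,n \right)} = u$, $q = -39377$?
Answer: $\frac{433223}{11} \approx 39384.0$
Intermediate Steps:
$a{\left(j,P \right)} = 2 - \frac{2 P}{64 + j}$ ($a{\left(j,P \right)} = 2 - \frac{P + P}{j + 64} = 2 - \frac{2 P}{64 + j}$)
$L = -39377$
$a{\left(t{\left(2,\frac{1}{6} \right)},-162 \right)} - L = \frac{2 \left(64 + 2 - -162\right)}{64 + 2} - -39377 = \frac{2 \left(64 + 2 + 162\right)}{66} + 39377 = 2 \cdot \frac{1}{66} \cdot 228 + 39377 = \frac{76}{11} + 39377 = \frac{433223}{11}$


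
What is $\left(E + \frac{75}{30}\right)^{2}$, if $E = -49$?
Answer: $\frac{8649}{4} \approx 2162.3$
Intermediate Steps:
$\left(E + \frac{75}{30}\right)^{2} = \left(-49 + \frac{75}{30}\right)^{2} = \left(-49 + 75 \cdot \frac{1}{30}\right)^{2} = \left(-49 + \frac{5}{2}\right)^{2} = \left(- \frac{93}{2}\right)^{2} = \frac{8649}{4}$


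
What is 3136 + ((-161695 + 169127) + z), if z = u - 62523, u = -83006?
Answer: -134961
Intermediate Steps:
z = -145529 (z = -83006 - 62523 = -145529)
3136 + ((-161695 + 169127) + z) = 3136 + ((-161695 + 169127) - 145529) = 3136 + (7432 - 145529) = 3136 - 138097 = -134961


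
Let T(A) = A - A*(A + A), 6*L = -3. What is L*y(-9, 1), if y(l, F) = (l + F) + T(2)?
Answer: 7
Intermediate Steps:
L = -½ (L = (⅙)*(-3) = -½ ≈ -0.50000)
T(A) = A - 2*A² (T(A) = A - A*2*A = A - 2*A²)
y(l, F) = -6 + F + l (y(l, F) = (l + F) + 2*(1 - 2*2) = (F + l) + 2*(1 - 4) = (F + l) + 2*(-3) = (F + l) - 6 = -6 + F + l)
L*y(-9, 1) = -(-6 + 1 - 9)/2 = -½*(-14) = 7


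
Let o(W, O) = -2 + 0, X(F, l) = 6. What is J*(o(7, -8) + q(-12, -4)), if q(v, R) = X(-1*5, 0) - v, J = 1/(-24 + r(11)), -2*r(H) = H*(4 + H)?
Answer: -32/213 ≈ -0.15023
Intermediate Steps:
o(W, O) = -2
r(H) = -H*(4 + H)/2
J = -2/213 (J = 1/(-24 - ½*11*(4 + 11)) = 1/(-24 - ½*11*15) = 1/(-24 - 165/2) = 1/(-213/2) = -2/213 ≈ -0.0093897)
q(v, R) = 6 - v
J*(o(7, -8) + q(-12, -4)) = -2*(-2 + (6 - 1*(-12)))/213 = -2*(-2 + (6 + 12))/213 = -2*(-2 + 18)/213 = -2/213*16 = -32/213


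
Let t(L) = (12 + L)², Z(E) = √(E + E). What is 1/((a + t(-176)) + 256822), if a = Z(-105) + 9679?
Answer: 97799/28693933273 - I*√210/86081799819 ≈ 3.4083e-6 - 1.6834e-10*I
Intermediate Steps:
Z(E) = √2*√E (Z(E) = √(2*E) = √2*√E)
a = 9679 + I*√210 (a = √2*√(-105) + 9679 = √2*(I*√105) + 9679 = I*√210 + 9679 = 9679 + I*√210 ≈ 9679.0 + 14.491*I)
1/((a + t(-176)) + 256822) = 1/(((9679 + I*√210) + (12 - 176)²) + 256822) = 1/(((9679 + I*√210) + (-164)²) + 256822) = 1/(((9679 + I*√210) + 26896) + 256822) = 1/((36575 + I*√210) + 256822) = 1/(293397 + I*√210)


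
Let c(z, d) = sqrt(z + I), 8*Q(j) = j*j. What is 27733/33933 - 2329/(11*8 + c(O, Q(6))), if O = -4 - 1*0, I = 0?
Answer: -1684940233/65728221 + 2329*I/3874 ≈ -25.635 + 0.60119*I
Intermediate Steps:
O = -4 (O = -4 + 0 = -4)
Q(j) = j**2/8 (Q(j) = (j*j)/8 = j**2/8)
c(z, d) = sqrt(z) (c(z, d) = sqrt(z + 0) = sqrt(z))
27733/33933 - 2329/(11*8 + c(O, Q(6))) = 27733/33933 - 2329/(11*8 + sqrt(-4)) = 27733*(1/33933) - 2329*(88 - 2*I)/7748 = 27733/33933 - 2329*(88 - 2*I)/7748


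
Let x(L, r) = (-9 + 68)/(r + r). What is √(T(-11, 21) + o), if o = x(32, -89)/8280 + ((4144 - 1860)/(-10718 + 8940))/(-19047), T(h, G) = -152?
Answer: I*√1490732747132970635220385/99032590860 ≈ 12.329*I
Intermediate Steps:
x(L, r) = 59/(2*r) (x(L, r) = 59/((2*r)) = 59*(1/(2*r)) = 59/(2*r))
o = 228030361/8318737632240 (o = ((59/2)/(-89))/8280 + ((4144 - 1860)/(-10718 + 8940))/(-19047) = ((59/2)*(-1/89))*(1/8280) + (2284/(-1778))*(-1/19047) = -59/178*1/8280 + (2284*(-1/1778))*(-1/19047) = -59/1473840 - 1142/889*(-1/19047) = -59/1473840 + 1142/16932783 = 228030361/8318737632240 ≈ 2.7412e-5)
√(T(-11, 21) + o) = √(-152 + 228030361/8318737632240) = √(-1264447892070119/8318737632240) = I*√1490732747132970635220385/99032590860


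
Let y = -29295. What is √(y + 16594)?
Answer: I*√12701 ≈ 112.7*I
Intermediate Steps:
√(y + 16594) = √(-29295 + 16594) = √(-12701) = I*√12701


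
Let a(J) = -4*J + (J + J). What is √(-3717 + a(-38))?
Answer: I*√3641 ≈ 60.341*I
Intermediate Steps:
a(J) = -2*J (a(J) = -4*J + 2*J = -2*J)
√(-3717 + a(-38)) = √(-3717 - 2*(-38)) = √(-3717 + 76) = √(-3641) = I*√3641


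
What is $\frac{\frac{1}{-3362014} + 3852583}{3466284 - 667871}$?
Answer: $\frac{12952437982161}{9408303683782} \approx 1.3767$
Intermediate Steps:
$\frac{\frac{1}{-3362014} + 3852583}{3466284 - 667871} = \frac{- \frac{1}{3362014} + 3852583}{2798413} = \frac{12952437982161}{3362014} \cdot \frac{1}{2798413} = \frac{12952437982161}{9408303683782}$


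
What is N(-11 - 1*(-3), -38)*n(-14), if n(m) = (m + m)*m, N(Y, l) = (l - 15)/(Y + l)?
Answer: 10388/23 ≈ 451.65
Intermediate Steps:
N(Y, l) = (-15 + l)/(Y + l)
n(m) = 2*m² (n(m) = (2*m)*m = 2*m²)
N(-11 - 1*(-3), -38)*n(-14) = ((-15 - 38)/((-11 - 1*(-3)) - 38))*(2*(-14)²) = (-53/((-11 + 3) - 38))*(2*196) = (-53/(-8 - 38))*392 = (-53/(-46))*392 = -1/46*(-53)*392 = (53/46)*392 = 10388/23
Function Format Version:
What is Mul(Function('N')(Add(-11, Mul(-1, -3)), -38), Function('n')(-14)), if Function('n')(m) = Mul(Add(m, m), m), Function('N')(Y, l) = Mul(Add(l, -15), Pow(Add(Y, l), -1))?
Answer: Rational(10388, 23) ≈ 451.65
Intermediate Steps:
Function('N')(Y, l) = Mul(Pow(Add(Y, l), -1), Add(-15, l)) (Function('N')(Y, l) = Mul(Add(-15, l), Pow(Add(Y, l), -1)) = Mul(Pow(Add(Y, l), -1), Add(-15, l)))
Function('n')(m) = Mul(2, Pow(m, 2)) (Function('n')(m) = Mul(Mul(2, m), m) = Mul(2, Pow(m, 2)))
Mul(Function('N')(Add(-11, Mul(-1, -3)), -38), Function('n')(-14)) = Mul(Mul(Pow(Add(Add(-11, Mul(-1, -3)), -38), -1), Add(-15, -38)), Mul(2, Pow(-14, 2))) = Mul(Mul(Pow(Add(Add(-11, 3), -38), -1), -53), Mul(2, 196)) = Mul(Mul(Pow(Add(-8, -38), -1), -53), 392) = Mul(Mul(Pow(-46, -1), -53), 392) = Mul(Mul(Rational(-1, 46), -53), 392) = Mul(Rational(53, 46), 392) = Rational(10388, 23)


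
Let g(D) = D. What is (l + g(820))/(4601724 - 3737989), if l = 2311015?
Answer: 462367/172747 ≈ 2.6766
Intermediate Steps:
(l + g(820))/(4601724 - 3737989) = (2311015 + 820)/(4601724 - 3737989) = 2311835/863735 = 2311835*(1/863735) = 462367/172747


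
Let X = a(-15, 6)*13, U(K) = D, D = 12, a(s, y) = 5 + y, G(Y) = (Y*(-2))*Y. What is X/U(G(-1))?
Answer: 143/12 ≈ 11.917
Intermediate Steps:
G(Y) = -2*Y**2 (G(Y) = (-2*Y)*Y = -2*Y**2)
U(K) = 12
X = 143 (X = (5 + 6)*13 = 11*13 = 143)
X/U(G(-1)) = 143/12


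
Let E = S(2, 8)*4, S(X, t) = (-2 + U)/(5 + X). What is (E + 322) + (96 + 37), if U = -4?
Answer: 3161/7 ≈ 451.57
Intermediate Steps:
S(X, t) = -6/(5 + X) (S(X, t) = (-2 - 4)/(5 + X) = -6/(5 + X))
E = -24/7 (E = -6/(5 + 2)*4 = -6/7*4 = -24/7 ≈ -3.4286)
(E + 322) + (96 + 37) = (-24/7 + 322) + (96 + 37) = 2230/7 + 133 = 3161/7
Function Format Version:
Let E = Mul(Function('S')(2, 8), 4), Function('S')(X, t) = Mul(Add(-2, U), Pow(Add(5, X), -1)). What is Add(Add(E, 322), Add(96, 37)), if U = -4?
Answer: Rational(3161, 7) ≈ 451.57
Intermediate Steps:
Function('S')(X, t) = Mul(-6, Pow(Add(5, X), -1)) (Function('S')(X, t) = Mul(Add(-2, -4), Pow(Add(5, X), -1)) = Mul(-6, Pow(Add(5, X), -1)))
E = Rational(-24, 7) (E = Mul(Mul(-6, Pow(Add(5, 2), -1)), 4) = Mul(Mul(-6, Pow(7, -1)), 4) = Mul(Mul(-6, Rational(1, 7)), 4) = Mul(Rational(-6, 7), 4) = Rational(-24, 7) ≈ -3.4286)
Add(Add(E, 322), Add(96, 37)) = Add(Add(Rational(-24, 7), 322), Add(96, 37)) = Add(Rational(2230, 7), 133) = Rational(3161, 7)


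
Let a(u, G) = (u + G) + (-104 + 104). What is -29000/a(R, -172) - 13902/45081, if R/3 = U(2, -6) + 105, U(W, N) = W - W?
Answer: -436445662/2148861 ≈ -203.11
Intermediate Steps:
U(W, N) = 0
R = 315 (R = 3*(0 + 105) = 3*105 = 315)
a(u, G) = G + u (a(u, G) = (G + u) + 0 = G + u)
-29000/a(R, -172) - 13902/45081 = -29000/(-172 + 315) - 13902/45081 = -29000/143 - 13902*1/45081 = -29000*1/143 - 4634/15027 = -29000/143 - 4634/15027 = -436445662/2148861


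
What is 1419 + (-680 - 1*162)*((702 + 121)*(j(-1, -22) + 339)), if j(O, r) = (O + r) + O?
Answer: -218282871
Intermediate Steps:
j(O, r) = r + 2*O
1419 + (-680 - 1*162)*((702 + 121)*(j(-1, -22) + 339)) = 1419 + (-680 - 1*162)*((702 + 121)*((-22 + 2*(-1)) + 339)) = 1419 + (-680 - 162)*(823*((-22 - 2) + 339)) = 1419 - 692966*(-24 + 339) = 1419 - 692966*315 = 1419 - 842*259245 = 1419 - 218284290 = -218282871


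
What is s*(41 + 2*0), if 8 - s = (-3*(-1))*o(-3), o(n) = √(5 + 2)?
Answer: 328 - 123*√7 ≈ 2.5726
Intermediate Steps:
o(n) = √7
s = 8 - 3*√7 (s = 8 - (-3*(-1))*√7 = 8 - 3*√7 ≈ 0.062746)
s*(41 + 2*0) = (8 - 3*√7)*(41 + 2*0) = (8 - 3*√7)*(41 + 0) = (8 - 3*√7)*41 = 328 - 123*√7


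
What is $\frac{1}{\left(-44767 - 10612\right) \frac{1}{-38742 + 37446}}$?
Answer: $\frac{1296}{55379} \approx 0.023402$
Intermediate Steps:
$\frac{1}{\left(-44767 - 10612\right) \frac{1}{-38742 + 37446}} = \frac{1}{\left(-55379\right) \frac{1}{-1296}} = \frac{1}{\left(-55379\right) \left(- \frac{1}{1296}\right)} = \frac{1}{\frac{55379}{1296}} = \frac{1296}{55379}$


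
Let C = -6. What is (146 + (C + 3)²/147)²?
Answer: 51222649/2401 ≈ 21334.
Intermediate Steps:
(146 + (C + 3)²/147)² = (146 + (-6 + 3)²/147)² = (146 + (-3)²*(1/147))² = (146 + 9*(1/147))² = (146 + 3/49)² = (7157/49)² = 51222649/2401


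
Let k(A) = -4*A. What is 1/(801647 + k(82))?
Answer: 1/801319 ≈ 1.2479e-6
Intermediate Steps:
1/(801647 + k(82)) = 1/(801647 - 4*82) = 1/(801647 - 328) = 1/801319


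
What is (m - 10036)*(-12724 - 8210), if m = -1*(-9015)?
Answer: 21373614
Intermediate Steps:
m = 9015
(m - 10036)*(-12724 - 8210) = (9015 - 10036)*(-12724 - 8210) = -1021*(-20934) = 21373614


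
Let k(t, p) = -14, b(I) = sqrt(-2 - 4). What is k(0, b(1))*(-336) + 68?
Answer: 4772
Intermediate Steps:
b(I) = I*sqrt(6) (b(I) = sqrt(-6) = I*sqrt(6))
k(0, b(1))*(-336) + 68 = -14*(-336) + 68 = 4704 + 68 = 4772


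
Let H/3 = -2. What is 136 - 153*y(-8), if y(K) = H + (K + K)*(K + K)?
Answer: -38114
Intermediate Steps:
H = -6 (H = 3*(-2) = -6)
y(K) = -6 + 4*K² (y(K) = -6 + (K + K)*(K + K) = -6 + (2*K)*(2*K) = -6 + 4*K²)
136 - 153*y(-8) = 136 - 153*(-6 + 4*(-8)²) = 136 - 153*(-6 + 4*64) = 136 - 153*(-6 + 256) = 136 - 153*250 = 136 - 38250 = -38114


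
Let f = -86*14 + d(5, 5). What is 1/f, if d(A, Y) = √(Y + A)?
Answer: -602/724803 - √10/1449606 ≈ -0.00083275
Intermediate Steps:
d(A, Y) = √(A + Y)
f = -1204 + √10 (f = -86*14 + √(5 + 5) = -1204 + √10 ≈ -1200.8)
1/f = 1/(-1204 + √10)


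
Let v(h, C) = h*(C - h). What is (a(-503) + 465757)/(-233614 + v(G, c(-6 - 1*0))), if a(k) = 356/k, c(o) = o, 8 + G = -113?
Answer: -234275415/124507087 ≈ -1.8816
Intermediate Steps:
G = -121 (G = -8 - 113 = -121)
(a(-503) + 465757)/(-233614 + v(G, c(-6 - 1*0))) = (356/(-503) + 465757)/(-233614 - 121*((-6 - 1*0) - 1*(-121))) = (356*(-1/503) + 465757)/(-233614 - 121*((-6 + 0) + 121)) = (-356/503 + 465757)/(-233614 - 121*(-6 + 121)) = 234275415/(503*(-233614 - 121*115)) = 234275415/(503*(-233614 - 13915)) = (234275415/503)/(-247529) = (234275415/503)*(-1/247529) = -234275415/124507087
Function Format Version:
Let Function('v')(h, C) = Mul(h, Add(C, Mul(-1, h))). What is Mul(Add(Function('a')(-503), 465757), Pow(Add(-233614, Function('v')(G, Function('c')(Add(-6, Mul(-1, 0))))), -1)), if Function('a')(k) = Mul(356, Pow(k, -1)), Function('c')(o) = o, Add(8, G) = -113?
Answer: Rational(-234275415, 124507087) ≈ -1.8816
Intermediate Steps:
G = -121 (G = Add(-8, -113) = -121)
Mul(Add(Function('a')(-503), 465757), Pow(Add(-233614, Function('v')(G, Function('c')(Add(-6, Mul(-1, 0))))), -1)) = Mul(Add(Mul(356, Pow(-503, -1)), 465757), Pow(Add(-233614, Mul(-121, Add(Add(-6, Mul(-1, 0)), Mul(-1, -121)))), -1)) = Mul(Add(Mul(356, Rational(-1, 503)), 465757), Pow(Add(-233614, Mul(-121, Add(Add(-6, 0), 121))), -1)) = Mul(Add(Rational(-356, 503), 465757), Pow(Add(-233614, Mul(-121, Add(-6, 121))), -1)) = Mul(Rational(234275415, 503), Pow(Add(-233614, Mul(-121, 115)), -1)) = Mul(Rational(234275415, 503), Pow(Add(-233614, -13915), -1)) = Mul(Rational(234275415, 503), Pow(-247529, -1)) = Mul(Rational(234275415, 503), Rational(-1, 247529)) = Rational(-234275415, 124507087)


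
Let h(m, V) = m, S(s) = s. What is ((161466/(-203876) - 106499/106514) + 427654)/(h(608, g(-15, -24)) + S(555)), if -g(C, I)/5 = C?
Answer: 1160843116464126/3156912366379 ≈ 367.71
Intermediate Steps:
g(C, I) = -5*C
((161466/(-203876) - 106499/106514) + 427654)/(h(608, g(-15, -24)) + S(555)) = ((161466/(-203876) - 106499/106514) + 427654)/(608 + 555) = ((161466*(-1/203876) - 106499*1/106514) + 427654)/1163 = ((-80733/101938 - 106499/106514) + 427654)*(1/1163) = (-4863872456/2714456033 + 427654)*(1/1163) = (1160843116464126/2714456033)*(1/1163) = 1160843116464126/3156912366379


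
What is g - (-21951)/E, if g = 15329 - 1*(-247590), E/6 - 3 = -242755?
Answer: 127648218859/485504 ≈ 2.6292e+5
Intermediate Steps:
E = -1456512 (E = 18 + 6*(-242755) = 18 - 1456530 = -1456512)
g = 262919 (g = 15329 + 247590 = 262919)
g - (-21951)/E = 262919 - (-21951)/(-1456512) = 262919 - (-21951)*(-1)/1456512 = 262919 - 1*7317/485504 = 262919 - 7317/485504 = 127648218859/485504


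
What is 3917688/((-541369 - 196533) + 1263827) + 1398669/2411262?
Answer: 3394055732027/422714322450 ≈ 8.0292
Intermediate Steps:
3917688/((-541369 - 196533) + 1263827) + 1398669/2411262 = 3917688/(-737902 + 1263827) + 1398669*(1/2411262) = 3917688/525925 + 466223/803754 = 3394055732027/422714322450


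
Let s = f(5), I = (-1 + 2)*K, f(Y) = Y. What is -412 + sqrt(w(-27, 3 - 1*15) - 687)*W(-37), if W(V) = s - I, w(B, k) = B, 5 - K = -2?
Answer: -412 - 2*I*sqrt(714) ≈ -412.0 - 53.442*I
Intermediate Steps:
K = 7 (K = 5 - 1*(-2) = 5 + 2 = 7)
I = 7 (I = (-1 + 2)*7 = 1*7 = 7)
s = 5
W(V) = -2 (W(V) = 5 - 1*7 = 5 - 7 = -2)
-412 + sqrt(w(-27, 3 - 1*15) - 687)*W(-37) = -412 + sqrt(-27 - 687)*(-2) = -412 + sqrt(-714)*(-2) = -412 + (I*sqrt(714))*(-2) = -412 - 2*I*sqrt(714)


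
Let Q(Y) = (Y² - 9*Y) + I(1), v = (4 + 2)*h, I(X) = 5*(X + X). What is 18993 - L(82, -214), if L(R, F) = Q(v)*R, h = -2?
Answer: -2491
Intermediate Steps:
I(X) = 10*X (I(X) = 5*(2*X) = 10*X)
v = -12 (v = (4 + 2)*(-2) = 6*(-2) = -12)
Q(Y) = 10 + Y² - 9*Y (Q(Y) = (Y² - 9*Y) + 10*1 = (Y² - 9*Y) + 10 = 10 + Y² - 9*Y)
L(R, F) = 262*R (L(R, F) = (10 + (-12)² - 9*(-12))*R = (10 + 144 + 108)*R = 262*R)
18993 - L(82, -214) = 18993 - 262*82 = 18993 - 1*21484 = 18993 - 21484 = -2491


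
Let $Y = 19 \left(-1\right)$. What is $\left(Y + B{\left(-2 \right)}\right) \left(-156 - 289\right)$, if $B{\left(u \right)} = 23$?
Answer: $-1780$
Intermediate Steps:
$Y = -19$
$\left(Y + B{\left(-2 \right)}\right) \left(-156 - 289\right) = \left(-19 + 23\right) \left(-156 - 289\right) = 4 \left(-445\right) = -1780$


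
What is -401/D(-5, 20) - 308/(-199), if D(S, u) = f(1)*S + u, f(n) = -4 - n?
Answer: -65939/8955 ≈ -7.3634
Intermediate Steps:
D(S, u) = u - 5*S (D(S, u) = (-4 - 1*1)*S + u = (-4 - 1)*S + u = -5*S + u = u - 5*S)
-401/D(-5, 20) - 308/(-199) = -401/(20 - 5*(-5)) - 308/(-199) = -401/(20 + 25) - 308*(-1/199) = -401/45 + 308/199 = -65939/8955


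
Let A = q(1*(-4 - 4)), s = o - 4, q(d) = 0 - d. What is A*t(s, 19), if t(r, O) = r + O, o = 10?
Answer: 200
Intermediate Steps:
q(d) = -d
s = 6 (s = 10 - 4 = 6)
A = 8 (A = -(-4 - 4) = -(-8) = -1*(-8) = 8)
t(r, O) = O + r
A*t(s, 19) = 8*(19 + 6) = 8*25 = 200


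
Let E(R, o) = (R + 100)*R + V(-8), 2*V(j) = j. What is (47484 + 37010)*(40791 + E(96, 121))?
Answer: 5036095882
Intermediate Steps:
V(j) = j/2
E(R, o) = -4 + R*(100 + R) (E(R, o) = (R + 100)*R + (½)*(-8) = (100 + R)*R - 4 = R*(100 + R) - 4 = -4 + R*(100 + R))
(47484 + 37010)*(40791 + E(96, 121)) = (47484 + 37010)*(40791 + (-4 + 96² + 100*96)) = 84494*(40791 + (-4 + 9216 + 9600)) = 84494*(40791 + 18812) = 84494*59603 = 5036095882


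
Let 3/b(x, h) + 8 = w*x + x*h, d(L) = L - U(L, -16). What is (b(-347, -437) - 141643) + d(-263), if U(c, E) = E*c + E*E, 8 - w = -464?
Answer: -592944871/4051 ≈ -1.4637e+5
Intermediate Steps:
w = 472 (w = 8 - 1*(-464) = 8 + 464 = 472)
U(c, E) = E² + E*c (U(c, E) = E*c + E² = E² + E*c)
d(L) = -256 + 17*L (d(L) = L - (-16)*(-16 + L) = L - (256 - 16*L) = L + (-256 + 16*L) = -256 + 17*L)
b(x, h) = 3/(-8 + 472*x + h*x) (b(x, h) = 3/(-8 + (472*x + x*h)) = 3/(-8 + (472*x + h*x)) = 3/(-8 + 472*x + h*x))
(b(-347, -437) - 141643) + d(-263) = (3/(-8 + 472*(-347) - 437*(-347)) - 141643) + (-256 + 17*(-263)) = (3/(-8 - 163784 + 151639) - 141643) + (-256 - 4471) = (3/(-12153) - 141643) - 4727 = (3*(-1/12153) - 141643) - 4727 = (-1/4051 - 141643) - 4727 = -573795794/4051 - 4727 = -592944871/4051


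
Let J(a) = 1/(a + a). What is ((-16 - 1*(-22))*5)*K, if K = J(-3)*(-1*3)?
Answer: 15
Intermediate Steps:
J(a) = 1/(2*a)
K = ½ (K = ((½)/(-3))*(-1*3) = ((½)*(-⅓))*(-3) = -⅙*(-3) = ½ ≈ 0.50000)
((-16 - 1*(-22))*5)*K = ((-16 - 1*(-22))*5)*(½) = ((-16 + 22)*5)*(½) = (6*5)*(½) = 30*(½) = 15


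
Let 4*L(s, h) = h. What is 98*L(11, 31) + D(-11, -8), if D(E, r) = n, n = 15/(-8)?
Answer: 6061/8 ≈ 757.63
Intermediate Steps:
n = -15/8 (n = 15*(-⅛) = -15/8 ≈ -1.8750)
L(s, h) = h/4
D(E, r) = -15/8
98*L(11, 31) + D(-11, -8) = 98*((¼)*31) - 15/8 = 98*(31/4) - 15/8 = 1519/2 - 15/8 = 6061/8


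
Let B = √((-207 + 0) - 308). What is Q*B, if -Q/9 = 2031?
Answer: -18279*I*√515 ≈ -4.1482e+5*I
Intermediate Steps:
Q = -18279 (Q = -9*2031 = -18279)
B = I*√515 (B = √(-207 - 308) = √(-515) = I*√515 ≈ 22.694*I)
Q*B = -18279*I*√515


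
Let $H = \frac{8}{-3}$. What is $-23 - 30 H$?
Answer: $57$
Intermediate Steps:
$H = - \frac{8}{3}$ ($H = 8 \left(- \frac{1}{3}\right) = - \frac{8}{3} \approx -2.6667$)
$-23 - 30 H = -23 - -80 = -23 + 80 = 57$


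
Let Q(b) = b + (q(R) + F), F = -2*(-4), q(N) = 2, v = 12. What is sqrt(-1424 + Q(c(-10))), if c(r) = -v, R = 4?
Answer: I*sqrt(1426) ≈ 37.762*I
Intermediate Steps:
F = 8
c(r) = -12 (c(r) = -1*12 = -12)
Q(b) = 10 + b (Q(b) = b + (2 + 8) = b + 10 = 10 + b)
sqrt(-1424 + Q(c(-10))) = sqrt(-1424 + (10 - 12)) = sqrt(-1424 - 2) = sqrt(-1426) = I*sqrt(1426)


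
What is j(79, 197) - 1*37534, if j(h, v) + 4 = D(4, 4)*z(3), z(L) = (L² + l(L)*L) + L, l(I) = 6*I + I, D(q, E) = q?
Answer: -37238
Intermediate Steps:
l(I) = 7*I
z(L) = L + 8*L² (z(L) = (L² + (7*L)*L) + L = (L² + 7*L²) + L = 8*L² + L = L + 8*L²)
j(h, v) = 296 (j(h, v) = -4 + 4*(3*(1 + 8*3)) = -4 + 4*(3*(1 + 24)) = -4 + 4*(3*25) = -4 + 4*75 = -4 + 300 = 296)
j(79, 197) - 1*37534 = 296 - 1*37534 = 296 - 37534 = -37238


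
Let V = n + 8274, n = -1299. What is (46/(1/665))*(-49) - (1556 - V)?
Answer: -1493491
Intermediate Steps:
V = 6975 (V = -1299 + 8274 = 6975)
(46/(1/665))*(-49) - (1556 - V) = (46/(1/665))*(-49) - (1556 - 1*6975) = (46/(1/665))*(-49) - (1556 - 6975) = (46*665)*(-49) - 1*(-5419) = 30590*(-49) + 5419 = -1498910 + 5419 = -1493491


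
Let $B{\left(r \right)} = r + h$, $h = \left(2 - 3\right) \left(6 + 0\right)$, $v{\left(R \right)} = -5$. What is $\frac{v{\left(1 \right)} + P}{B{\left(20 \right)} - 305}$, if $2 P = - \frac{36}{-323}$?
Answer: $\frac{1597}{93993} \approx 0.016991$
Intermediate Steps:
$h = -6$ ($h = \left(-1\right) 6 = -6$)
$P = \frac{18}{323}$ ($P = \frac{\left(-36\right) \frac{1}{-323}}{2} = \frac{\left(-36\right) \left(- \frac{1}{323}\right)}{2} = \frac{1}{2} \cdot \frac{36}{323} = \frac{18}{323} \approx 0.055728$)
$B{\left(r \right)} = -6 + r$ ($B{\left(r \right)} = r - 6 = -6 + r$)
$\frac{v{\left(1 \right)} + P}{B{\left(20 \right)} - 305} = \frac{-5 + \frac{18}{323}}{\left(-6 + 20\right) - 305} = - \frac{1597}{323 \left(14 - 305\right)} = - \frac{1597}{323 \left(-291\right)} = \left(- \frac{1597}{323}\right) \left(- \frac{1}{291}\right) = \frac{1597}{93993}$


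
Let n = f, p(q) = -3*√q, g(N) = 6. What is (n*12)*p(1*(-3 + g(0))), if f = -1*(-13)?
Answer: -468*√3 ≈ -810.60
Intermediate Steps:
f = 13
n = 13
(n*12)*p(1*(-3 + g(0))) = (13*12)*(-3*√(-3 + 6)) = 156*(-3*√3) = -468*√3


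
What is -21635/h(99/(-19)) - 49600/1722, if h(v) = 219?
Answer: -2673215/20951 ≈ -127.59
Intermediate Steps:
-21635/h(99/(-19)) - 49600/1722 = -21635/219 - 49600/1722 = -21635*1/219 - 49600*1/1722 = -21635/219 - 24800/861 = -2673215/20951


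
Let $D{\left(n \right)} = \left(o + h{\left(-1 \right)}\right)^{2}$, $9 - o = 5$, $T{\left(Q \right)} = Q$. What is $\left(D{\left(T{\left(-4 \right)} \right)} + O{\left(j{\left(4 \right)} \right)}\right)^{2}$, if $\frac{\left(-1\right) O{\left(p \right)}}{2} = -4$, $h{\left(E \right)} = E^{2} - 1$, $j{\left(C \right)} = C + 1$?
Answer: $576$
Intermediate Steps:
$j{\left(C \right)} = 1 + C$
$o = 4$ ($o = 9 - 5 = 4$)
$h{\left(E \right)} = -1 + E^{2}$
$D{\left(n \right)} = 16$ ($D{\left(n \right)} = \left(4 - \left(1 - \left(-1\right)^{2}\right)\right)^{2} = \left(4 + \left(-1 + 1\right)\right)^{2} = \left(4 + 0\right)^{2} = 4^{2} = 16$)
$O{\left(p \right)} = 8$ ($O{\left(p \right)} = \left(-2\right) \left(-4\right) = 8$)
$\left(D{\left(T{\left(-4 \right)} \right)} + O{\left(j{\left(4 \right)} \right)}\right)^{2} = \left(16 + 8\right)^{2} = 24^{2} = 576$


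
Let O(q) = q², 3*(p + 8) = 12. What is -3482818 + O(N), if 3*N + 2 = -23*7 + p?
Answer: -31317473/9 ≈ -3.4797e+6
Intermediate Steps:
p = -4 (p = -8 + (⅓)*12 = -8 + 4 = -4)
N = -167/3 (N = -⅔ + (-23*7 - 4)/3 = -⅔ + (-161 - 4)/3 = -⅔ + (⅓)*(-165) = -⅔ - 55 = -167/3 ≈ -55.667)
-3482818 + O(N) = -3482818 + (-167/3)² = -3482818 + 27889/9 = -31317473/9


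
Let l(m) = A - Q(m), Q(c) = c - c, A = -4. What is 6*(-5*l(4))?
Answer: 120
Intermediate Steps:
Q(c) = 0
l(m) = -4 (l(m) = -4 - 1*0 = -4 + 0 = -4)
6*(-5*l(4)) = 6*(-5*(-4)) = 6*20 = 120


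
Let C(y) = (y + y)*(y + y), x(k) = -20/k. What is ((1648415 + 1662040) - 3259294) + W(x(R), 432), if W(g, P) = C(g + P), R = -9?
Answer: 65233897/81 ≈ 8.0536e+5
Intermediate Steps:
C(y) = 4*y² (C(y) = (2*y)*(2*y) = 4*y²)
W(g, P) = 4*(P + g)² (W(g, P) = 4*(g + P)² = 4*(P + g)²)
((1648415 + 1662040) - 3259294) + W(x(R), 432) = ((1648415 + 1662040) - 3259294) + 4*(432 - 20/(-9))² = (3310455 - 3259294) + 4*(432 - 20*(-⅑))² = 51161 + 4*(432 + 20/9)² = 51161 + 4*(3908/9)² = 51161 + 4*(15272464/81) = 51161 + 61089856/81 = 65233897/81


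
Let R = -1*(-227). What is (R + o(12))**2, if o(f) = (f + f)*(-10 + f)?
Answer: 75625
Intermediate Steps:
R = 227
o(f) = 2*f*(-10 + f) (o(f) = (2*f)*(-10 + f) = 2*f*(-10 + f))
(R + o(12))**2 = (227 + 2*12*(-10 + 12))**2 = (227 + 2*12*2)**2 = (227 + 48)**2 = 275**2 = 75625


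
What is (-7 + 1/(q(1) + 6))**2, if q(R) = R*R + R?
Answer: 3025/64 ≈ 47.266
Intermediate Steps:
q(R) = R + R**2 (q(R) = R**2 + R = R + R**2)
(-7 + 1/(q(1) + 6))**2 = (-7 + 1/(1*(1 + 1) + 6))**2 = (-7 + 1/(1*2 + 6))**2 = (-7 + 1/(2 + 6))**2 = (-7 + 1/8)**2 = (-55/8)**2 = 3025/64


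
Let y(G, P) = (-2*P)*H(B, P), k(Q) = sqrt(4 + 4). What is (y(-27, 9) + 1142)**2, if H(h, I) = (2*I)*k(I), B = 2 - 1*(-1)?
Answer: 2143972 - 1480032*sqrt(2) ≈ 50891.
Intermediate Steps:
B = 3 (B = 2 + 1 = 3)
k(Q) = 2*sqrt(2) (k(Q) = sqrt(8) = 2*sqrt(2))
H(h, I) = 4*I*sqrt(2) (H(h, I) = (2*I)*(2*sqrt(2)) = 4*I*sqrt(2))
y(G, P) = -8*sqrt(2)*P**2 (y(G, P) = (-2*P)*(4*P*sqrt(2)) = -8*sqrt(2)*P**2)
(y(-27, 9) + 1142)**2 = (-8*sqrt(2)*9**2 + 1142)**2 = (-8*sqrt(2)*81 + 1142)**2 = (-648*sqrt(2) + 1142)**2 = (1142 - 648*sqrt(2))**2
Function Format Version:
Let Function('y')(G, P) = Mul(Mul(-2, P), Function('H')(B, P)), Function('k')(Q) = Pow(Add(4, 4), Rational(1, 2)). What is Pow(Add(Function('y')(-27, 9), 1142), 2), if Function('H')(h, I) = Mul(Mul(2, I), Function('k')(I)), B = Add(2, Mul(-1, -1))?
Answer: Add(2143972, Mul(-1480032, Pow(2, Rational(1, 2)))) ≈ 50891.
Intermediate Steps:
B = 3 (B = Add(2, 1) = 3)
Function('k')(Q) = Mul(2, Pow(2, Rational(1, 2))) (Function('k')(Q) = Pow(8, Rational(1, 2)) = Mul(2, Pow(2, Rational(1, 2))))
Function('H')(h, I) = Mul(4, I, Pow(2, Rational(1, 2))) (Function('H')(h, I) = Mul(Mul(2, I), Mul(2, Pow(2, Rational(1, 2)))) = Mul(4, I, Pow(2, Rational(1, 2))))
Function('y')(G, P) = Mul(-8, Pow(2, Rational(1, 2)), Pow(P, 2)) (Function('y')(G, P) = Mul(Mul(-2, P), Mul(4, P, Pow(2, Rational(1, 2)))) = Mul(-8, Pow(2, Rational(1, 2)), Pow(P, 2)))
Pow(Add(Function('y')(-27, 9), 1142), 2) = Pow(Add(Mul(-8, Pow(2, Rational(1, 2)), Pow(9, 2)), 1142), 2) = Pow(Add(Mul(-8, Pow(2, Rational(1, 2)), 81), 1142), 2) = Pow(Add(Mul(-648, Pow(2, Rational(1, 2))), 1142), 2) = Pow(Add(1142, Mul(-648, Pow(2, Rational(1, 2)))), 2)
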